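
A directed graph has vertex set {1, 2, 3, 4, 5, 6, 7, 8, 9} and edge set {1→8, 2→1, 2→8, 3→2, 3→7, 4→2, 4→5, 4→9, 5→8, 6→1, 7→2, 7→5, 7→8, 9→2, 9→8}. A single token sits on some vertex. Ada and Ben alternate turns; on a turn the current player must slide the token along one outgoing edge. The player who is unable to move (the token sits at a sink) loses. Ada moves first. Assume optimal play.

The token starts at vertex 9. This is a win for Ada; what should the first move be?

Label each position W (a win for the player to move) or L (a loss). A position with no legal move is L; any other position is W exactly when some move reaches an L, and L when every move reaches a W.
Every edge goes from a vertex to one that appears earlier in the order 8, 1, 5, 2, 9, 6, 7, 4, 3, so processing vertices in that order labels each vertex after all of its successors.
8: no outgoing edge → L
1: →8(L), so W
5: →8(L), so W
2: →8(L), so W
9: →8(L), so W
6: →1(W) only, which is W, so L
7: →8(L), so W
4: →9(W), 2(W), 5(W) — all W, so L
3: →7(W), 2(W) — all W, so L
From 9, the L positions reachable in one move are: 8.

Move to 8.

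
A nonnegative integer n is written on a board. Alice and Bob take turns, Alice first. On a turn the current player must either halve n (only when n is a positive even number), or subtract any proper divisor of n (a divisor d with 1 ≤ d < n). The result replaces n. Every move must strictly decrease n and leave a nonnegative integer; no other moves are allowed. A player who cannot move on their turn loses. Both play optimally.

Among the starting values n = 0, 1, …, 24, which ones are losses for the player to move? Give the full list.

Positions with no move are L. A position that does have a move is losing for the player to move precisely when every available move leads to a winning position for the opponent. Fill in the labels:
n=0: no move → L
n=1: no move → L
n=2: W (go to 1, an L position)
n=3: L (sole option 2(W) is W)
n=4: W (go to 3, an L position)
n=5: L (sole option 4(W) is W)
n=6: W (go to 3, an L position)
n=7: L (sole option 6(W) is W)
n=8: W (go to 7, an L position)
n=9: L (options 6(W), 8(W) are all W)
n=10: W (go to 5, an L position)
n=11: L (sole option 10(W) is W)
n=12: W (go to 9, an L position)
n=13: L (sole option 12(W) is W)
n=14: W (go to 7, an L position)
n=15: L (options 10(W), 12(W), 14(W) are all W)
n=16: W (go to 15, an L position)
n=17: L (sole option 16(W) is W)
n=18: W (go to 9, an L position)
n=19: L (sole option 18(W) is W)
n=20: W (go to 15, an L position)
n=21: L (options 14(W), 18(W), 20(W) are all W)
n=22: W (go to 11, an L position)
n=23: L (sole option 22(W) is W)
n=24: W (go to 21, an L position)
Reading off the rows marked L gives the requested list; there are 13 such values of n.

0, 1, 3, 5, 7, 9, 11, 13, 15, 17, 19, 21, 23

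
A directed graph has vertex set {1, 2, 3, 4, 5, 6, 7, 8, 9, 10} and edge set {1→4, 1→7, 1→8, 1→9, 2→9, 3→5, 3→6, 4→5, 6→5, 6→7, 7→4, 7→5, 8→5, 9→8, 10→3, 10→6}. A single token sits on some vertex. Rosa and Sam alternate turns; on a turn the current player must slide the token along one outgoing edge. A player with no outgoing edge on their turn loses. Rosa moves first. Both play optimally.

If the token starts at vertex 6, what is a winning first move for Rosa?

Move to 5.

Work bottom-up. With no move the player to move loses. Otherwise the position is W if at least one move leads to an L position for the opponent, and L if every move leads to a W.
Every edge goes from a vertex to one that appears earlier in the order 5, 4, 7, 6, 8, 3, 9, 1, 10, 2, so processing vertices in that order labels each vertex after all of its successors.
5: no outgoing edge → L
4: can move to 5, which is L ⇒ W
7: can move to 5, which is L ⇒ W
6: can move to 5, which is L ⇒ W
8: can move to 5, which is L ⇒ W
3: can move to 5, which is L ⇒ W
9: the only move is to 8(W), a W ⇒ L
1: can move to 9, which is L ⇒ W
10: moves to 3(W), 6(W); every one is W ⇒ L
2: can move to 9, which is L ⇒ W
From 6, the L positions reachable in one move are: 5.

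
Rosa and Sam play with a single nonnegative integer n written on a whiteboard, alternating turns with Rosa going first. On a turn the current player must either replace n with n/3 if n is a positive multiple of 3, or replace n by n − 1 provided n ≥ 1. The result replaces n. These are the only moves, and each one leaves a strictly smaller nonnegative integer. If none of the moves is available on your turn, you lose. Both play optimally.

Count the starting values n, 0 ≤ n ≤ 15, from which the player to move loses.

8

Classify positions by backward induction: terminal positions (no move available) are L. From any other position, the mover wins iff some move reaches an L.
n=0: no move → L
n=1: →0(L), so W
n=2: →1(W) only, which is W, so L
n=3: →2(L), so W
n=4: →3(W) only, which is W, so L
n=5: →4(L), so W
n=6: →2(L), so W
n=7: →6(W) only, which is W, so L
n=8: →7(L), so W
n=9: →3(W), 8(W) — all W, so L
n=10: →9(L), so W
n=11: →10(W) only, which is W, so L
n=12: →4(L), so W
n=13: →12(W) only, which is W, so L
n=14: →13(L), so W
n=15: →5(W), 14(W) — all W, so L
L entries with 0 ≤ n ≤ 15: n = 0, 2, 4, 7, 9, 11, 13, 15; that makes 8.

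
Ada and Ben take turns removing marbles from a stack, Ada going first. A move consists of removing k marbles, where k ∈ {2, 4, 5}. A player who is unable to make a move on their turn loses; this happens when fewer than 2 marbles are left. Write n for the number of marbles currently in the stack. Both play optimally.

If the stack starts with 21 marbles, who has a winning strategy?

Ben wins.

Use the standard recursion: the mover loses at a terminal position; elsewhere, the mover wins exactly when some move hands the opponent an L position.
n=0: no move → L
n=1: no move → L
n=2: W (go to 0, an L position)
n=3: W (go to 1, an L position)
n=4: W (go to 0, an L position)
n=5: W (go to 1, an L position)
n=6: W (go to 1, an L position)
n=7: L (options 5(W), 3(W), 2(W) are all W)
n=8: L (options 6(W), 4(W), 3(W) are all W)
n=9: W (go to 7, an L position)
n=10: W (go to 8, an L position)
n=11: W (go to 7, an L position)
n=12: W (go to 8, an L position)
n=13: W (go to 8, an L position)
n=14: L (options 12(W), 10(W), 9(W) are all W)
n=15: L (options 13(W), 11(W), 10(W) are all W)
n=16: W (go to 14, an L position)
n=17: W (go to 15, an L position)
n=18: W (go to 14, an L position)
n=19: W (go to 15, an L position)
n=20: W (go to 15, an L position)
n=21: L (options 19(W), 17(W), 16(W) are all W)
The starting position 21 is L: whatever Ada does, the opponent receives a W position.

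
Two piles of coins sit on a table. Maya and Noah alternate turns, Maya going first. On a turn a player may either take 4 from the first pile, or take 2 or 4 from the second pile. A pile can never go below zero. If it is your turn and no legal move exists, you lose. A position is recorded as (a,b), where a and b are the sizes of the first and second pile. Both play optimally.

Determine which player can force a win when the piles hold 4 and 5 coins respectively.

Maya wins.

Positions with no move are L. A position that does have a move is losing for the player to move precisely when every available move leads to a winning position for the opponent. Fill in the labels:
No move ever increases a pile, so every position that can arise here has a ≤ 4 and b ≤ 5; it is enough to label the cells with 0 ≤ a ≤ 4 and 0 ≤ b ≤ 5.
Every move lowers a or b (never raises either), so fill the grid row by row in increasing a, and left to right within a row: each cell's successors are then already labelled.
      b=0  b=1  b=2  b=3  b=4  b=5
a=0:    L    L    W    W    W    W
a=1:    L    L    W    W    W    W
a=2:    L    L    W    W    W    W
a=3:    L    L    W    W    W    W
a=4:    W    W    L    L    W    W
Cells with no legal move (terminal, hence L): (0,0), (0,1), (1,0), (1,1), (2,0), (2,1), (3,0), (3,1).
The remaining L cells, each justified by listing all of its moves:
(4,2): L (options (0,2)(W), (4,0)(W) are all W)
(4,3): L (options (0,3)(W), (4,1)(W) are all W)
Every other cell has at least one move into one of the L cells above, so it is W.
The starting position (4,5) is W: Maya should move to (4,3), handing over an L position.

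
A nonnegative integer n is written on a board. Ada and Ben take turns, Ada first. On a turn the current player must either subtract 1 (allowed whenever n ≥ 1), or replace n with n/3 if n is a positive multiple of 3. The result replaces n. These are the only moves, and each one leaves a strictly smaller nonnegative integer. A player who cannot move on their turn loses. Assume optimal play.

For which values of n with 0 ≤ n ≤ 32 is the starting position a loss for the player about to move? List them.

Work bottom-up. With no move the player to move loses. Otherwise the position is W if at least one move leads to an L position for the opponent, and L if every move leads to a W.
n=0: no move → L
n=1: W (go to 0, an L position)
n=2: L (sole option 1(W) is W)
n=3: W (go to 2, an L position)
n=4: L (sole option 3(W) is W)
n=5: W (go to 4, an L position)
n=6: W (go to 2, an L position)
n=7: L (sole option 6(W) is W)
n=8: W (go to 7, an L position)
n=9: L (options 3(W), 8(W) are all W)
n=10: W (go to 9, an L position)
n=11: L (sole option 10(W) is W)
n=12: W (go to 4, an L position)
n=13: L (sole option 12(W) is W)
n=14: W (go to 13, an L position)
n=15: L (options 5(W), 14(W) are all W)
n=16: W (go to 15, an L position)
n=17: L (sole option 16(W) is W)
n=18: W (go to 17, an L position)
n=19: L (sole option 18(W) is W)
n=20: W (go to 19, an L position)
n=21: W (go to 7, an L position)
n=22: L (sole option 21(W) is W)
n=23: W (go to 22, an L position)
n=24: L (options 8(W), 23(W) are all W)
n=25: W (go to 24, an L position)
n=26: L (sole option 25(W) is W)
n=27: W (go to 9, an L position)
n=28: L (sole option 27(W) is W)
n=29: W (go to 28, an L position)
n=30: L (options 10(W), 29(W) are all W)
n=31: W (go to 30, an L position)
n=32: L (sole option 31(W) is W)
Reading off the rows marked L gives the requested list; there are 16 such values of n.

0, 2, 4, 7, 9, 11, 13, 15, 17, 19, 22, 24, 26, 28, 30, 32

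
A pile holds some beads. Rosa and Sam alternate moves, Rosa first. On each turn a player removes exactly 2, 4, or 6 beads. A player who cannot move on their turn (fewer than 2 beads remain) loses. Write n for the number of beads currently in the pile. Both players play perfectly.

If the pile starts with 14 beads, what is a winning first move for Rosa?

Compute win/loss labels from the base case upward. A position with no move is L. Any other position is W if it can reach an L in one move, else L.
n=0: no move → L
n=1: no move → L
n=2: W (go to 0, an L position)
n=3: W (go to 1, an L position)
n=4: W (go to 0, an L position)
n=5: W (go to 1, an L position)
n=6: W (go to 0, an L position)
n=7: W (go to 1, an L position)
n=8: L (options 6(W), 4(W), 2(W) are all W)
n=9: L (options 7(W), 5(W), 3(W) are all W)
n=10: W (go to 8, an L position)
n=11: W (go to 9, an L position)
n=12: W (go to 8, an L position)
n=13: W (go to 9, an L position)
n=14: W (go to 8, an L position)
From 14, the L positions reachable in one move are: 8.

Remove 6, leaving 8.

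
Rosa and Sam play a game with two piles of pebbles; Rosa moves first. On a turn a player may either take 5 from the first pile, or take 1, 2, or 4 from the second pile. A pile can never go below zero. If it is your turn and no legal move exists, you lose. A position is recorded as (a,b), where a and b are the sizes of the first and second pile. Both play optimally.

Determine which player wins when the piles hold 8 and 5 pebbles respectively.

Positions with no move are L. A position that does have a move is losing for the player to move precisely when every available move leads to a winning position for the opponent. Fill in the labels:
No move ever increases a pile, so every position that can arise here has a ≤ 8 and b ≤ 5; it is enough to label the cells with 0 ≤ a ≤ 8 and 0 ≤ b ≤ 5.
Every move lowers a or b (never raises either), so fill the grid row by row in increasing a, and left to right within a row: each cell's successors are then already labelled.
      b=0  b=1  b=2  b=3  b=4  b=5
a=0:    L    W    W    L    W    W
a=1:    L    W    W    L    W    W
a=2:    L    W    W    L    W    W
a=3:    L    W    W    L    W    W
a=4:    L    W    W    L    W    W
a=5:    W    L    W    W    L    W
a=6:    W    L    W    W    L    W
a=7:    W    L    W    W    L    W
a=8:    W    L    W    W    L    W
Cells with no legal move (terminal, hence L): (0,0), (1,0), (2,0), (3,0), (4,0).
The remaining L cells, each justified by listing all of its moves:
(0,3): L (options (0,2)(W), (0,1)(W) are all W)
(1,3): L (options (1,2)(W), (1,1)(W) are all W)
(2,3): L (options (2,2)(W), (2,1)(W) are all W)
(3,3): L (options (3,2)(W), (3,1)(W) are all W)
(4,3): L (options (4,2)(W), (4,1)(W) are all W)
(5,1): L (options (0,1)(W), (5,0)(W) are all W)
(5,4): L (options (0,4)(W), (5,3)(W), (5,2)(W), (5,0)(W) are all W)
(6,1): L (options (1,1)(W), (6,0)(W) are all W)
(6,4): L (options (1,4)(W), (6,3)(W), (6,2)(W), (6,0)(W) are all W)
(7,1): L (options (2,1)(W), (7,0)(W) are all W)
(7,4): L (options (2,4)(W), (7,3)(W), (7,2)(W), (7,0)(W) are all W)
(8,1): L (options (3,1)(W), (8,0)(W) are all W)
(8,4): L (options (3,4)(W), (8,3)(W), (8,2)(W), (8,0)(W) are all W)
Every other cell has at least one move into one of the L cells above, so it is W.
From (8,5) Rosa can move to (8,4), reaching an L position.

Rosa wins.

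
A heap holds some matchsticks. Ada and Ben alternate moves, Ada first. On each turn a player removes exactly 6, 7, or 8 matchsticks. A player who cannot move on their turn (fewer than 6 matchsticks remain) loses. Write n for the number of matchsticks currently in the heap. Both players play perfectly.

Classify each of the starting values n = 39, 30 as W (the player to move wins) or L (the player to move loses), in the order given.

39: W, 30: L

Classify positions by backward induction: terminal positions (no move available) are L. From any other position, the mover wins iff some move reaches an L.
n=0: no move → L
n=1: no move → L
n=2: no move → L
n=3: no move → L
n=4: no move → L
n=5: no move → L
n=6: reaches L-position 0 → W
n=7: reaches L-position 1 → W
n=8: reaches L-position 2 → W
n=9: reaches L-position 3 → W
n=10: reaches L-position 4 → W
n=11: reaches L-position 5 → W
n=12: reaches L-position 5 → W
n=13: reaches L-position 5 → W
n=14: only reaches 8(W), 7(W), 6(W), all W → L
n=15: only reaches 9(W), 8(W), 7(W), all W → L
n=16: only reaches 10(W), 9(W), 8(W), all W → L
n=17: only reaches 11(W), 10(W), 9(W), all W → L
n=18: only reaches 12(W), 11(W), 10(W), all W → L
n=19: only reaches 13(W), 12(W), 11(W), all W → L
n=20: reaches L-position 14 → W
n=21: reaches L-position 15 → W
n=22: reaches L-position 16 → W
n=23: reaches L-position 17 → W
n=24: reaches L-position 18 → W
n=25: reaches L-position 19 → W
n=26: reaches L-position 19 → W
n=27: reaches L-position 19 → W
n=28: only reaches 22(W), 21(W), 20(W), all W → L
n=29: only reaches 23(W), 22(W), 21(W), all W → L
n=30: only reaches 24(W), 23(W), 22(W), all W → L
n=31: only reaches 25(W), 24(W), 23(W), all W → L
n=32: only reaches 26(W), 25(W), 24(W), all W → L
n=33: only reaches 27(W), 26(W), 25(W), all W → L
n=34: reaches L-position 28 → W
n=35: reaches L-position 29 → W
n=36: reaches L-position 30 → W
n=37: reaches L-position 31 → W
n=38: reaches L-position 32 → W
n=39: reaches L-position 33 → W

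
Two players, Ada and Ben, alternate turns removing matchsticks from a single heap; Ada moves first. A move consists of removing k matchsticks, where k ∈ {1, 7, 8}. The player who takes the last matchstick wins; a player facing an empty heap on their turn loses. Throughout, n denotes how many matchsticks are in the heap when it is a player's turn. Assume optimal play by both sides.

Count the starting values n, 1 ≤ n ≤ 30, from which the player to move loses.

8

Work bottom-up. With no move the player to move loses. Otherwise the position is W if at least one move leads to an L position for the opponent, and L if every move leads to a W.
n=0: no move → L
n=1: →0(L), so W
n=2: →1(W) only, which is W, so L
n=3: →2(L), so W
n=4: →3(W) only, which is W, so L
n=5: →4(L), so W
n=6: →5(W) only, which is W, so L
n=7: →6(L), so W
n=8: →0(L), so W
n=9: →2(L), so W
n=10: →2(L), so W
n=11: →4(L), so W
n=12: →4(L), so W
n=13: →6(L), so W
n=14: →6(L), so W
n=15: →14(W), 8(W), 7(W) — all W, so L
n=16: →15(L), so W
n=17: →16(W), 10(W), 9(W) — all W, so L
n=18: →17(L), so W
n=19: →18(W), 12(W), 11(W) — all W, so L
n=20: →19(L), so W
n=21: →20(W), 14(W), 13(W) — all W, so L
n=22: →21(L), so W
n=23: →15(L), so W
n=24: →17(L), so W
n=25: →17(L), so W
n=26: →19(L), so W
n=27: →19(L), so W
n=28: →21(L), so W
n=29: →21(L), so W
n=30: →29(W), 23(W), 22(W) — all W, so L
L entries with 1 ≤ n ≤ 30 (n=0 is outside the asked range and is not counted): n = 2, 4, 6, 15, 17, 19, 21, 30; that makes 8.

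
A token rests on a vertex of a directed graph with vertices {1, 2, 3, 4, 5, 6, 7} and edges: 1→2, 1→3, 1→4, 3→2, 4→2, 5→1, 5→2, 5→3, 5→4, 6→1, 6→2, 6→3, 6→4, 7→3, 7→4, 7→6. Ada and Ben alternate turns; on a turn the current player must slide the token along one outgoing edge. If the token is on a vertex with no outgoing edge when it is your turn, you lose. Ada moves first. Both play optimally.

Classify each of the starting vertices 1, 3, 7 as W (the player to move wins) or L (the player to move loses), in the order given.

1: W, 3: W, 7: L

Work bottom-up. With no move the player to move loses. Otherwise the position is W if at least one move leads to an L position for the opponent, and L if every move leads to a W.
Every edge goes from a vertex to one that appears earlier in the order 2, 3, 4, 1, 5, 6, 7, so processing vertices in that order labels each vertex after all of its successors.
2: no outgoing edge → L
3: reaches L-position 2 → W
4: reaches L-position 2 → W
1: reaches L-position 2 → W
5: reaches L-position 2 → W
6: reaches L-position 2 → W
7: only reaches 6(W), 4(W), 3(W), all W → L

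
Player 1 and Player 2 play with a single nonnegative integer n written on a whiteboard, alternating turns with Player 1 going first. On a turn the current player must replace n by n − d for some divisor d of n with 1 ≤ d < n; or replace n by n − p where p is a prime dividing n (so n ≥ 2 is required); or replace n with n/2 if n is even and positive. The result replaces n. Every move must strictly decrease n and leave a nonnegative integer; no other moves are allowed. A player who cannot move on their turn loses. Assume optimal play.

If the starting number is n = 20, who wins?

Label each position W (a win for the player to move) or L (a loss). A position with no legal move is L; any other position is W exactly when some move reaches an L, and L when every move reaches a W.
n=0: no move → L
n=1: no move → L
n=2: reaches L-position 0 → W
n=3: reaches L-position 0 → W
n=4: only reaches 2(W), 3(W), all W → L
n=5: reaches L-position 0 → W
n=6: reaches L-position 4 → W
n=7: reaches L-position 0 → W
n=8: reaches L-position 4 → W
n=9: only reaches 6(W), 8(W), all W → L
n=10: reaches L-position 9 → W
n=11: reaches L-position 0 → W
n=12: reaches L-position 9 → W
n=13: reaches L-position 0 → W
n=14: only reaches 7(W), 12(W), 13(W), all W → L
n=15: reaches L-position 14 → W
n=16: reaches L-position 14 → W
n=17: reaches L-position 0 → W
n=18: reaches L-position 9 → W
n=19: reaches L-position 0 → W
n=20: only reaches 10(W), 15(W), 16(W), 18(W), 19(W), all W → L
Every move from 20 reaches a W position, so the mover loses.

Player 2 wins.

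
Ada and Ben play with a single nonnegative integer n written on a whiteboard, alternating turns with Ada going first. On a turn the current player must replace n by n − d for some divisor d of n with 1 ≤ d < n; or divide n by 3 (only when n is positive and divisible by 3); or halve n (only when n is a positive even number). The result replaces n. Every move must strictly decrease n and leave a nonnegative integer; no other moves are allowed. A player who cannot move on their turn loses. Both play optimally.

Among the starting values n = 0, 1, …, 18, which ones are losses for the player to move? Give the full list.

Compute win/loss labels from the base case upward. A position with no move is L. Any other position is W if it can reach an L in one move, else L.
n=0: no move → L
n=1: no move → L
n=2: →1(L), so W
n=3: →1(L), so W
n=4: →2(W), 3(W) — all W, so L
n=5: →4(L), so W
n=6: →4(L), so W
n=7: →6(W) only, which is W, so L
n=8: →4(L), so W
n=9: →3(W), 6(W), 8(W) — all W, so L
n=10: →9(L), so W
n=11: →10(W) only, which is W, so L
n=12: →4(L), so W
n=13: →12(W) only, which is W, so L
n=14: →7(L), so W
n=15: →5(W), 10(W), 12(W), 14(W) — all W, so L
n=16: →15(L), so W
n=17: →16(W) only, which is W, so L
n=18: →9(L), so W
The losing starting values of n are exactly the entries labelled L in this table (9 of them).

0, 1, 4, 7, 9, 11, 13, 15, 17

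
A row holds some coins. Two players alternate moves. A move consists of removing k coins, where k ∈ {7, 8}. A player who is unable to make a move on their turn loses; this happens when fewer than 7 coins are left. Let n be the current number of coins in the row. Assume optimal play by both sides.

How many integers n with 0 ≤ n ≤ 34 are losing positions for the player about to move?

Compute win/loss labels from the base case upward. A position with no move is L. Any other position is W if it can reach an L in one move, else L.
n=0: no move → L
n=1: no move → L
n=2: no move → L
n=3: no move → L
n=4: no move → L
n=5: no move → L
n=6: no move → L
n=7: can move to 0, which is L ⇒ W
n=8: can move to 1, which is L ⇒ W
n=9: can move to 2, which is L ⇒ W
n=10: can move to 3, which is L ⇒ W
n=11: can move to 4, which is L ⇒ W
n=12: can move to 5, which is L ⇒ W
n=13: can move to 6, which is L ⇒ W
n=14: can move to 6, which is L ⇒ W
n=15: moves to 8(W), 7(W); every one is W ⇒ L
n=16: moves to 9(W), 8(W); every one is W ⇒ L
n=17: moves to 10(W), 9(W); every one is W ⇒ L
n=18: moves to 11(W), 10(W); every one is W ⇒ L
n=19: moves to 12(W), 11(W); every one is W ⇒ L
n=20: moves to 13(W), 12(W); every one is W ⇒ L
n=21: moves to 14(W), 13(W); every one is W ⇒ L
n=22: can move to 15, which is L ⇒ W
n=23: can move to 16, which is L ⇒ W
n=24: can move to 17, which is L ⇒ W
n=25: can move to 18, which is L ⇒ W
n=26: can move to 19, which is L ⇒ W
n=27: can move to 20, which is L ⇒ W
n=28: can move to 21, which is L ⇒ W
n=29: can move to 21, which is L ⇒ W
n=30: moves to 23(W), 22(W); every one is W ⇒ L
n=31: moves to 24(W), 23(W); every one is W ⇒ L
n=32: moves to 25(W), 24(W); every one is W ⇒ L
n=33: moves to 26(W), 25(W); every one is W ⇒ L
n=34: moves to 27(W), 26(W); every one is W ⇒ L
L entries with 0 ≤ n ≤ 34: n = 0, 1, 2, 3, 4, 5, 6, 15, 16, 17, 18, 19, 20, 21, 30, 31, 32, 33, 34; that makes 19.

19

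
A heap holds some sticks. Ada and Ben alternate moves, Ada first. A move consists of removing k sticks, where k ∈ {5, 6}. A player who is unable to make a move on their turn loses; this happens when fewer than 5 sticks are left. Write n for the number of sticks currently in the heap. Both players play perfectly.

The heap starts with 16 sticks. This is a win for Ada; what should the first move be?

Remove 5, leaving 11.

Work bottom-up. With no move the player to move loses. Otherwise the position is W if at least one move leads to an L position for the opponent, and L if every move leads to a W.
n=0: no move → L
n=1: no move → L
n=2: no move → L
n=3: no move → L
n=4: no move → L
n=5: can move to 0, which is L ⇒ W
n=6: can move to 1, which is L ⇒ W
n=7: can move to 2, which is L ⇒ W
n=8: can move to 3, which is L ⇒ W
n=9: can move to 4, which is L ⇒ W
n=10: can move to 4, which is L ⇒ W
n=11: moves to 6(W), 5(W); every one is W ⇒ L
n=12: moves to 7(W), 6(W); every one is W ⇒ L
n=13: moves to 8(W), 7(W); every one is W ⇒ L
n=14: moves to 9(W), 8(W); every one is W ⇒ L
n=15: moves to 10(W), 9(W); every one is W ⇒ L
n=16: can move to 11, which is L ⇒ W
From 16, the L positions reachable in one move are: 11.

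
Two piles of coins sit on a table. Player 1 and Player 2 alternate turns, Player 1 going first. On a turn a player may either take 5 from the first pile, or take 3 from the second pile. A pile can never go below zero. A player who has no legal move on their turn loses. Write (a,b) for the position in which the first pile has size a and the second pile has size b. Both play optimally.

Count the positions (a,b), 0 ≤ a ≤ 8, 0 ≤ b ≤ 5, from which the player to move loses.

27

Work bottom-up. With no move the player to move loses. Otherwise the position is W if at least one move leads to an L position for the opponent, and L if every move leads to a W.
Every move lowers a or b (never raises either), so fill the grid row by row in increasing a, and left to right within a row: each cell's successors are then already labelled.
      b=0  b=1  b=2  b=3  b=4  b=5
a=0:    L    L    L    W    W    W
a=1:    L    L    L    W    W    W
a=2:    L    L    L    W    W    W
a=3:    L    L    L    W    W    W
a=4:    L    L    L    W    W    W
a=5:    W    W    W    L    L    L
a=6:    W    W    W    L    L    L
a=7:    W    W    W    L    L    L
a=8:    W    W    W    L    L    L
Cells with no legal move (terminal, hence L): (0,0), (0,1), (0,2), (1,0), (1,1), (1,2), (2,0), (2,1), (2,2), (3,0), (3,1), (3,2), (4,0), (4,1), (4,2).
The remaining L cells, each justified by listing all of its moves:
(5,3): moves to (0,3)(W), (5,0)(W); every one is W ⇒ L
(5,4): moves to (0,4)(W), (5,1)(W); every one is W ⇒ L
(5,5): moves to (0,5)(W), (5,2)(W); every one is W ⇒ L
(6,3): moves to (1,3)(W), (6,0)(W); every one is W ⇒ L
(6,4): moves to (1,4)(W), (6,1)(W); every one is W ⇒ L
(6,5): moves to (1,5)(W), (6,2)(W); every one is W ⇒ L
(7,3): moves to (2,3)(W), (7,0)(W); every one is W ⇒ L
(7,4): moves to (2,4)(W), (7,1)(W); every one is W ⇒ L
(7,5): moves to (2,5)(W), (7,2)(W); every one is W ⇒ L
(8,3): moves to (3,3)(W), (8,0)(W); every one is W ⇒ L
(8,4): moves to (3,4)(W), (8,1)(W); every one is W ⇒ L
(8,5): moves to (3,5)(W), (8,2)(W); every one is W ⇒ L
Every other cell has at least one move into one of the L cells above, so it is W.
L cells per row: a=0: 3, a=1: 3, a=2: 3, a=3: 3, a=4: 3, a=5: 3, a=6: 3, a=7: 3, a=8: 3; total 27.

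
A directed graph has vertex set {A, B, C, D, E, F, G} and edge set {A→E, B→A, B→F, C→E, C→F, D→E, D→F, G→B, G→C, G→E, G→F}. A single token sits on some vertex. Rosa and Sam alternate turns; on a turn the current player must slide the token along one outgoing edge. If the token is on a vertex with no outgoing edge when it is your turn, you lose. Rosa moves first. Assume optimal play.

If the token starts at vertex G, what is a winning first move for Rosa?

Use the standard recursion: the mover loses at a terminal position; elsewhere, the mover wins exactly when some move hands the opponent an L position.
Every edge goes from a vertex to one that appears earlier in the order F, E, C, A, B, G, D, so processing vertices in that order labels each vertex after all of its successors.
F: no outgoing edge → L
E: no outgoing edge → L
C: →E(L), so W
A: →E(L), so W
B: →F(L), so W
G: →E(L), so W
D: →E(L), so W
From G, the L positions reachable in one move are: E, F. Any move reaching one of these is winning.

Move to E.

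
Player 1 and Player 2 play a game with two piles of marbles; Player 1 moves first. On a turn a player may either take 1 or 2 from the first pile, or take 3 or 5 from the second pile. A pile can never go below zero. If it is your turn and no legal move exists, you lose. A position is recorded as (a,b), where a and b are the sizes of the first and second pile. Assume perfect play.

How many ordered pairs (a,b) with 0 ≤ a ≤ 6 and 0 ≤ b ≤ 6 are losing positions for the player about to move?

17

Build the W/L table. Terminal = L. A non-terminal position is W if it has a move to some L; otherwise it is L.
Every move lowers a or b (never raises either), so fill the grid row by row in increasing a, and left to right within a row: each cell's successors are then already labelled.
      b=0  b=1  b=2  b=3  b=4  b=5  b=6
a=0:    L    L    L    W    W    W    W
a=1:    W    W    W    L    L    L    W
a=2:    W    W    W    W    W    W    L
a=3:    L    L    L    W    W    W    W
a=4:    W    W    W    L    L    L    W
a=5:    W    W    W    W    W    W    L
a=6:    L    L    L    W    W    W    W
Cells with no legal move (terminal, hence L): (0,0), (0,1), (0,2).
The remaining L cells, each justified by listing all of its moves:
(1,3): L (options (0,3)(W), (1,0)(W) are all W)
(1,4): L (options (0,4)(W), (1,1)(W) are all W)
(1,5): L (options (0,5)(W), (1,2)(W), (1,0)(W) are all W)
(2,6): L (options (1,6)(W), (0,6)(W), (2,3)(W), (2,1)(W) are all W)
(3,0): L (options (2,0)(W), (1,0)(W) are all W)
(3,1): L (options (2,1)(W), (1,1)(W) are all W)
(3,2): L (options (2,2)(W), (1,2)(W) are all W)
(4,3): L (options (3,3)(W), (2,3)(W), (4,0)(W) are all W)
(4,4): L (options (3,4)(W), (2,4)(W), (4,1)(W) are all W)
(4,5): L (options (3,5)(W), (2,5)(W), (4,2)(W), (4,0)(W) are all W)
(5,6): L (options (4,6)(W), (3,6)(W), (5,3)(W), (5,1)(W) are all W)
(6,0): L (options (5,0)(W), (4,0)(W) are all W)
(6,1): L (options (5,1)(W), (4,1)(W) are all W)
(6,2): L (options (5,2)(W), (4,2)(W) are all W)
Every other cell has at least one move into one of the L cells above, so it is W.
L cells per row: a=0: 3, a=1: 3, a=2: 1, a=3: 3, a=4: 3, a=5: 1, a=6: 3; total 17.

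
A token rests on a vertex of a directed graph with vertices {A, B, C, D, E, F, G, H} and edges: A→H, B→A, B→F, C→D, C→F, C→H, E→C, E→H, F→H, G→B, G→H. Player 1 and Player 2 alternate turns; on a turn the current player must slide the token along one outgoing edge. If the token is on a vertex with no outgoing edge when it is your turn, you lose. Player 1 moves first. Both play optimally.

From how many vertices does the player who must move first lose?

3

Positions with no move are L. A position that does have a move is losing for the player to move precisely when every available move leads to a winning position for the opponent. Fill in the labels:
Every edge goes from a vertex to one that appears earlier in the order H, D, F, A, B, C, E, G, so processing vertices in that order labels each vertex after all of its successors.
H: no outgoing edge → L
D: no outgoing edge → L
F: →H(L), so W
A: →H(L), so W
B: →A(W), F(W) — all W, so L
C: →D(L), so W
E: →H(L), so W
G: →B(L), so W
The L vertices are B, D, H; that is 3 in all.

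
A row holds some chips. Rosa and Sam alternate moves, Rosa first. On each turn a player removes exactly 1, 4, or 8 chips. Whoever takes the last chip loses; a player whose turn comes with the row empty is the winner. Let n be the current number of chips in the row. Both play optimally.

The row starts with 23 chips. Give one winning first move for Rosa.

Remove 8, leaving 15.

Classify positions by backward induction: terminal positions (no move available) are W. From any other position, the mover wins iff some move reaches an L.
n=0: no move; the opponent has just taken the last chip and therefore loses → W
n=1: L (sole option 0(W) is W)
n=2: W (go to 1, an L position)
n=3: L (sole option 2(W) is W)
n=4: W (go to 3, an L position)
n=5: W (go to 1, an L position)
n=6: L (options 5(W), 2(W) are all W)
n=7: W (go to 6, an L position)
n=8: L (options 7(W), 4(W), 0(W) are all W)
n=9: W (go to 8, an L position)
n=10: W (go to 6, an L position)
n=11: W (go to 3, an L position)
n=12: W (go to 8, an L position)
n=13: L (options 12(W), 9(W), 5(W) are all W)
n=14: W (go to 13, an L position)
n=15: L (options 14(W), 11(W), 7(W) are all W)
n=16: W (go to 15, an L position)
n=17: W (go to 13, an L position)
n=18: L (options 17(W), 14(W), 10(W) are all W)
n=19: W (go to 18, an L position)
n=20: L (options 19(W), 16(W), 12(W) are all W)
n=21: W (go to 20, an L position)
n=22: W (go to 18, an L position)
n=23: W (go to 15, an L position)
From 23, the L positions reachable in one move are: 15.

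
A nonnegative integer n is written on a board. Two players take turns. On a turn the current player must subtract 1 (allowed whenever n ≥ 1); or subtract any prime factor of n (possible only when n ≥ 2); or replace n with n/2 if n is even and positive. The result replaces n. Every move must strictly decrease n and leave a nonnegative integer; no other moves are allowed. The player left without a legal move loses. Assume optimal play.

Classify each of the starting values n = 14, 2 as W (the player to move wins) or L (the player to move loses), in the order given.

14: L, 2: W

Use the standard recursion: the mover loses at a terminal position; elsewhere, the mover wins exactly when some move hands the opponent an L position.
n=0: no move → L
n=1: can move to 0, which is L ⇒ W
n=2: can move to 0, which is L ⇒ W
n=3: can move to 0, which is L ⇒ W
n=4: moves to 2(W), 3(W); every one is W ⇒ L
n=5: can move to 0, which is L ⇒ W
n=6: can move to 4, which is L ⇒ W
n=7: can move to 0, which is L ⇒ W
n=8: can move to 4, which is L ⇒ W
n=9: moves to 6(W), 8(W); every one is W ⇒ L
n=10: can move to 9, which is L ⇒ W
n=11: can move to 0, which is L ⇒ W
n=12: can move to 9, which is L ⇒ W
n=13: can move to 0, which is L ⇒ W
n=14: moves to 7(W), 12(W), 13(W); every one is W ⇒ L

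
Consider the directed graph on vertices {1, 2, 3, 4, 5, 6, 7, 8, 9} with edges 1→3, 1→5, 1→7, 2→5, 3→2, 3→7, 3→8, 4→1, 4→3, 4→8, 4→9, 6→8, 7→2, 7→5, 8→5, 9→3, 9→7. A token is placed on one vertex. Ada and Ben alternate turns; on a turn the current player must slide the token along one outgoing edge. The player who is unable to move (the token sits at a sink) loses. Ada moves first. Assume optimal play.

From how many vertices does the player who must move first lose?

Positions with no move are L. A position that does have a move is losing for the player to move precisely when every available move leads to a winning position for the opponent. Fill in the labels:
Every edge goes from a vertex to one that appears earlier in the order 5, 8, 2, 7, 3, 1, 9, 4, 6, so processing vertices in that order labels each vertex after all of its successors.
5: no outgoing edge → L
8: →5(L), so W
2: →5(L), so W
7: →5(L), so W
3: →7(W), 2(W), 8(W) — all W, so L
1: →3(L), so W
9: →3(L), so W
4: →3(L), so W
6: →8(W) only, which is W, so L
The L vertices are 3, 5, 6; that is 3 in all.

3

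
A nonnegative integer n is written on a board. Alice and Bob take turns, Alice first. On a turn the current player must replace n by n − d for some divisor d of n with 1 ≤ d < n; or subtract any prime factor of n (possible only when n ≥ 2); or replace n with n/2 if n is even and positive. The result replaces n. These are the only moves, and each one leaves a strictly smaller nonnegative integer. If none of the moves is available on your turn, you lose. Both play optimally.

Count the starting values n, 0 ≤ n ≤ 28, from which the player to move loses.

Build the W/L table. Terminal = L. A non-terminal position is W if it has a move to some L; otherwise it is L.
n=0: no move → L
n=1: no move → L
n=2: can move to 0, which is L ⇒ W
n=3: can move to 0, which is L ⇒ W
n=4: moves to 2(W), 3(W); every one is W ⇒ L
n=5: can move to 0, which is L ⇒ W
n=6: can move to 4, which is L ⇒ W
n=7: can move to 0, which is L ⇒ W
n=8: can move to 4, which is L ⇒ W
n=9: moves to 6(W), 8(W); every one is W ⇒ L
n=10: can move to 9, which is L ⇒ W
n=11: can move to 0, which is L ⇒ W
n=12: can move to 9, which is L ⇒ W
n=13: can move to 0, which is L ⇒ W
n=14: moves to 7(W), 12(W), 13(W); every one is W ⇒ L
n=15: can move to 14, which is L ⇒ W
n=16: can move to 14, which is L ⇒ W
n=17: can move to 0, which is L ⇒ W
n=18: can move to 9, which is L ⇒ W
n=19: can move to 0, which is L ⇒ W
n=20: moves to 10(W), 15(W), 16(W), 18(W), 19(W); every one is W ⇒ L
n=21: can move to 14, which is L ⇒ W
n=22: can move to 20, which is L ⇒ W
n=23: can move to 0, which is L ⇒ W
n=24: can move to 20, which is L ⇒ W
n=25: can move to 20, which is L ⇒ W
n=26: moves to 13(W), 24(W), 25(W); every one is W ⇒ L
n=27: can move to 26, which is L ⇒ W
n=28: can move to 14, which is L ⇒ W
L entries with 0 ≤ n ≤ 28: n = 0, 1, 4, 9, 14, 20, 26; that makes 7.

7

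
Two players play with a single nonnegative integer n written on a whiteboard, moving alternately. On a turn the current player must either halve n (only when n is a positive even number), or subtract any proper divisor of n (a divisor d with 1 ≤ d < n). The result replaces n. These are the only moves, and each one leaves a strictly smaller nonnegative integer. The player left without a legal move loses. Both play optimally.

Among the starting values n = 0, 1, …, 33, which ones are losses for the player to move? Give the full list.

0, 1, 3, 5, 7, 9, 11, 13, 15, 17, 19, 21, 23, 25, 27, 29, 31, 33

Work bottom-up. With no move the player to move loses. Otherwise the position is W if at least one move leads to an L position for the opponent, and L if every move leads to a W.
n=0: no move → L
n=1: no move → L
n=2: reaches L-position 1 → W
n=3: only reaches 2(W), which is W → L
n=4: reaches L-position 3 → W
n=5: only reaches 4(W), which is W → L
n=6: reaches L-position 3 → W
n=7: only reaches 6(W), which is W → L
n=8: reaches L-position 7 → W
n=9: only reaches 6(W), 8(W), all W → L
n=10: reaches L-position 5 → W
n=11: only reaches 10(W), which is W → L
n=12: reaches L-position 9 → W
n=13: only reaches 12(W), which is W → L
n=14: reaches L-position 7 → W
n=15: only reaches 10(W), 12(W), 14(W), all W → L
n=16: reaches L-position 15 → W
n=17: only reaches 16(W), which is W → L
n=18: reaches L-position 9 → W
n=19: only reaches 18(W), which is W → L
n=20: reaches L-position 15 → W
n=21: only reaches 14(W), 18(W), 20(W), all W → L
n=22: reaches L-position 11 → W
n=23: only reaches 22(W), which is W → L
n=24: reaches L-position 21 → W
n=25: only reaches 20(W), 24(W), all W → L
n=26: reaches L-position 13 → W
n=27: only reaches 18(W), 24(W), 26(W), all W → L
n=28: reaches L-position 21 → W
n=29: only reaches 28(W), which is W → L
n=30: reaches L-position 15 → W
n=31: only reaches 30(W), which is W → L
n=32: reaches L-position 31 → W
n=33: only reaches 22(W), 30(W), 32(W), all W → L
The losing starting values of n are exactly the entries labelled L in this table (18 of them).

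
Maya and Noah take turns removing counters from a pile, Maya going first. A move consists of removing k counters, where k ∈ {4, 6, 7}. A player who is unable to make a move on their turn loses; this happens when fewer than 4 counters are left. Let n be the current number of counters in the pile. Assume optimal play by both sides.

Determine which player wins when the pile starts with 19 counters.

Classify positions by backward induction: terminal positions (no move available) are L. From any other position, the mover wins iff some move reaches an L.
n=0: no move → L
n=1: no move → L
n=2: no move → L
n=3: no move → L
n=4: →0(L), so W
n=5: →1(L), so W
n=6: →2(L), so W
n=7: →3(L), so W
n=8: →2(L), so W
n=9: →3(L), so W
n=10: →3(L), so W
n=11: →7(W), 5(W), 4(W) — all W, so L
n=12: →8(W), 6(W), 5(W) — all W, so L
n=13: →9(W), 7(W), 6(W) — all W, so L
n=14: →10(W), 8(W), 7(W) — all W, so L
n=15: →11(L), so W
n=16: →12(L), so W
n=17: →13(L), so W
n=18: →14(L), so W
n=19: →13(L), so W
The starting position 19 is W: Maya should remove 6, leaving 13, handing over an L position.

Maya wins.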